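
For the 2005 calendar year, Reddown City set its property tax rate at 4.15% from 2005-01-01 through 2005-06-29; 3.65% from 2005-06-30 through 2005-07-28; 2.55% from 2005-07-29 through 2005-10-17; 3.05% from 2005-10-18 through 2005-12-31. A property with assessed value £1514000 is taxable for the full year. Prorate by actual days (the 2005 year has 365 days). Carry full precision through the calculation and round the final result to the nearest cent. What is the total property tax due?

2005-01-01 to 2005-06-29: 180 days at 4.15% → £1514000 × 4.15% × 180/365 = £30985.1507
2005-06-30 to 2005-07-28: 29 days at 3.65% → £1514000 × 3.65% × 29/365 = £4390.6000
2005-07-29 to 2005-10-17: 81 days at 2.55% → £1514000 × 2.55% × 81/365 = £8567.5808
2005-10-18 to 2005-12-31: 75 days at 3.05% → £1514000 × 3.05% × 75/365 = £9488.4247
Total = £53431.7562

£53431.76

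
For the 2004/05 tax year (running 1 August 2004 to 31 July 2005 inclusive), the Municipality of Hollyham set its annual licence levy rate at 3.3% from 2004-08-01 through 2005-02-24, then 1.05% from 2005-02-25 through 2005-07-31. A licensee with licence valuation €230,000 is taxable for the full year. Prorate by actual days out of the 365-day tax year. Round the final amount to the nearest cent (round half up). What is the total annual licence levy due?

€5,364.04

2004-08-01 to 2005-02-24: 208 days at 3.3% → €230,000 × 3.3% × 208/365 = €4,325.2603
2005-02-25 to 2005-07-31: 157 days at 1.05% → €230,000 × 1.05% × 157/365 = €1,038.7808
Total = €5,364.0411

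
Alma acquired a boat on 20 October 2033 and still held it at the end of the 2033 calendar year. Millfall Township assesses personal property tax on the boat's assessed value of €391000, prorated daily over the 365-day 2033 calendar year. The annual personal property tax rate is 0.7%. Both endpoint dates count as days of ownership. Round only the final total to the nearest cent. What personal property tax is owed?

Days held (20 October – 31 December 2033): 73 out of 365
Tax = €391000 × 0.7% × 73/365 = €547.4000

€547.40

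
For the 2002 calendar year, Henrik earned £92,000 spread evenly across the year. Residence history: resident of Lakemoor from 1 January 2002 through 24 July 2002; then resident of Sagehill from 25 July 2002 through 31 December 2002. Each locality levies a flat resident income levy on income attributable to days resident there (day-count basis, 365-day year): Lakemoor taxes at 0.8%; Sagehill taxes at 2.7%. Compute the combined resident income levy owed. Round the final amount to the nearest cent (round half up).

Lakemoor, 1 January – 24 July 2002: 205 days → £92,000 × 0.8% × 205/365 = £413.3699
Sagehill, 25 July – 31 December 2002: 160 days → £92,000 × 2.7% × 160/365 = £1,088.8767
Total = £1,502.2466

£1,502.25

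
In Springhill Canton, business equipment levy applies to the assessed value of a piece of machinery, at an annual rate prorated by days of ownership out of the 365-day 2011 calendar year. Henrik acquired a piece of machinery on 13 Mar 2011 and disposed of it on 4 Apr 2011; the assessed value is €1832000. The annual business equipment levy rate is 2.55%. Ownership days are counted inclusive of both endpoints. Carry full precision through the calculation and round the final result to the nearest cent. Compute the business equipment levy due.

Days held (13 Mar – 4 Apr 2011): 23 out of 365
Tax = €1832000 × 2.55% × 23/365 = €2943.7479

€2943.75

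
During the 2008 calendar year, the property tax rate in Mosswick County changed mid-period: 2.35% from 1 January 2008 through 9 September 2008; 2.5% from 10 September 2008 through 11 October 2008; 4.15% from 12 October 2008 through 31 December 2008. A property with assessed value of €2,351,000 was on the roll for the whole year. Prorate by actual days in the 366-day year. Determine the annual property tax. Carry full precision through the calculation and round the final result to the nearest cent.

€64,922.29

1 January – 9 September 2008: 253 days at 2.35% → €2,351,000 × 2.35% × 253/366 = €38,190.9030
10 September – 11 October 2008: 32 days at 2.5% → €2,351,000 × 2.5% × 32/366 = €5,138.7978
12 October – 31 December 2008: 81 days at 4.15% → €2,351,000 × 4.15% × 81/366 = €21,592.5861
Total = €64,922.2869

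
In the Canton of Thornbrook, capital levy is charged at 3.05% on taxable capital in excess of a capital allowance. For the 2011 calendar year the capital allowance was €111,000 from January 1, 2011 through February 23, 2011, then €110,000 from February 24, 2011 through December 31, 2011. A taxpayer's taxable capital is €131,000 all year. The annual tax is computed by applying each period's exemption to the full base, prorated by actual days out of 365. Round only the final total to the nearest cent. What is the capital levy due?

€635.99

January 1 – February 23, 2011: 54 days, exemption €111,000 → (€131,000 − €111,000) × 3.05% × 54/365 = €90.2466
February 24 – December 31, 2011: 311 days, exemption €110,000 → (€131,000 − €110,000) × 3.05% × 311/365 = €545.7411
Total = €635.9877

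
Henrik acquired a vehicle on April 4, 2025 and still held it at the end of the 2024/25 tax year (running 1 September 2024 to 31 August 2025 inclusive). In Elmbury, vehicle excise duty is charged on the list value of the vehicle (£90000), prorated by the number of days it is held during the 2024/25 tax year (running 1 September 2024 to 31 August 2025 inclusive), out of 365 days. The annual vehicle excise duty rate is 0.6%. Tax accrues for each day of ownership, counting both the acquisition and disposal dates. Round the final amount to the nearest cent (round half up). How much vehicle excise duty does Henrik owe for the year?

£221.92

Days held (April 4 – August 31, 2025): 150 out of 365
Tax = £90000 × 0.6% × 150/365 = £221.9178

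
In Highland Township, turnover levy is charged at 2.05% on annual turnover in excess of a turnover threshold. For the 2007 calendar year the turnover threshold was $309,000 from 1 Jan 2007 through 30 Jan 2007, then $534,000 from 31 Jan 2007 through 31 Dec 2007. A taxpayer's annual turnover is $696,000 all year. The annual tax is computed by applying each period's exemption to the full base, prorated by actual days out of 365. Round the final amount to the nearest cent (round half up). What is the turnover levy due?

1 Jan – 30 Jan 2007: 30 days, exemption $309,000 → ($696,000 − $309,000) × 2.05% × 30/365 = $652.0685
31 Jan – 31 Dec 2007: 335 days, exemption $534,000 → ($696,000 − $534,000) × 2.05% × 335/365 = $3,048.0411
Total = $3,700.1096

$3,700.11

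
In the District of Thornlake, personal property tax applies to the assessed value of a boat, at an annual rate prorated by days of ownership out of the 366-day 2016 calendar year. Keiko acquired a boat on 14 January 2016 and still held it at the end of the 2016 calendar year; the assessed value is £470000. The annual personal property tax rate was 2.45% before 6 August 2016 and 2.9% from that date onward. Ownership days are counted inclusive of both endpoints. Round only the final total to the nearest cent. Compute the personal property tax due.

14 January – 5 August 2016: 205 days at 2.45% → £470000 × 2.45% × 205/366 = £6449.6585
6 August – 31 December 2016: 148 days at 2.9% → £470000 × 2.9% × 148/366 = £5511.5847
Total = £11961.2432

£11961.24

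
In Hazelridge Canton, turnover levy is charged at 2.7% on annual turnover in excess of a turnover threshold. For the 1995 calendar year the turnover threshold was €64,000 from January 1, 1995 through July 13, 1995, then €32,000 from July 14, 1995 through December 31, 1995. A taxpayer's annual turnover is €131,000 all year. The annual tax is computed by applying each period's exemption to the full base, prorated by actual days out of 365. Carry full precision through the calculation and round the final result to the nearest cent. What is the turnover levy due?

January 1 – July 13, 1995: 194 days, exemption €64,000 → (€131,000 − €64,000) × 2.7% × 194/365 = €961.4959
July 14 – December 31, 1995: 171 days, exemption €32,000 → (€131,000 − €32,000) × 2.7% × 171/365 = €1,252.2822
Total = €2,213.7781

€2,213.78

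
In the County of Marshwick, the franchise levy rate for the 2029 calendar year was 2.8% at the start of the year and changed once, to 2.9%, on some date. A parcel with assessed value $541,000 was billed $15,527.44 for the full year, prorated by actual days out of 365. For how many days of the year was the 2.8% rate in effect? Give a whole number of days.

Let d = days at the first rate; then 365 − d days at the second rate.
$541,000 × [2.8%·d + 2.9%·(365−d)] / 365 = $15,527.44
Solving gives d = 109, so the new rate took effect on 20 April 2029.

109 days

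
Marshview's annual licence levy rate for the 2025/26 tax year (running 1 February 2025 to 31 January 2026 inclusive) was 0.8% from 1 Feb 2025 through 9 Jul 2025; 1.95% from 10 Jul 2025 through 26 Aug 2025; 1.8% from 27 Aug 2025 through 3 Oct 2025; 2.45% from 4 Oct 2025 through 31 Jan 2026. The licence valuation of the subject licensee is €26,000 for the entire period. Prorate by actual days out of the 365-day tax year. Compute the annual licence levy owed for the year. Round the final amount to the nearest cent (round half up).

1 Feb – 9 Jul 2025: 159 days at 0.8% → €26,000 × 0.8% × 159/365 = €90.6082
10 Jul – 26 Aug 2025: 48 days at 1.95% → €26,000 × 1.95% × 48/365 = €66.6740
27 Aug – 3 Oct 2025: 38 days at 1.8% → €26,000 × 1.8% × 38/365 = €48.7233
4 Oct 2025 – 31 Jan 2026: 120 days at 2.45% → €26,000 × 2.45% × 120/365 = €209.4247
Total = €415.4301

€415.43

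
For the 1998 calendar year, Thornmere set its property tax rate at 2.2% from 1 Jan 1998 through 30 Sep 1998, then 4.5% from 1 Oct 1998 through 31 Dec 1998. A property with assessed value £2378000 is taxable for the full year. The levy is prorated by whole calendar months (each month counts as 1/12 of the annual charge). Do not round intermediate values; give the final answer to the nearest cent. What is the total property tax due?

£65989.50

1 Jan – 30 Sep 1998: 9 months at 2.2% → £2378000 × 2.2% × 9/12 = £39237.0000
1 Oct – 31 Dec 1998: 3 months at 4.5% → £2378000 × 4.5% × 3/12 = £26752.5000
Total = £65989.5000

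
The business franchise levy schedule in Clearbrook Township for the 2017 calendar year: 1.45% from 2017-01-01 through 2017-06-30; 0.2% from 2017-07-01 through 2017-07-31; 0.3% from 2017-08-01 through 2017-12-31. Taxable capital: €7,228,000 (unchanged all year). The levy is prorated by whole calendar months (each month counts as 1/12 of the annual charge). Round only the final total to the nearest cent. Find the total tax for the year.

2017-01-01 to 2017-06-30: 6 months at 1.45% → €7,228,000 × 1.45% × 6/12 = €52,403.0000
2017-07-01 to 2017-07-31: 1 month at 0.2% → €7,228,000 × 0.2% × 1/12 = €1,204.6667
2017-08-01 to 2017-12-31: 5 months at 0.3% → €7,228,000 × 0.3% × 5/12 = €9,035.0000
Total = €62,642.6667

€62,642.67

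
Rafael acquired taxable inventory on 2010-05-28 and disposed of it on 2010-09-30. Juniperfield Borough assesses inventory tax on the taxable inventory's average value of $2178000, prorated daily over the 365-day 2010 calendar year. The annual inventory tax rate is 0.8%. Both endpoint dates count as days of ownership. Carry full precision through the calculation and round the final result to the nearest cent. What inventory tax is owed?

Days held (2010-05-28 to 2010-09-30): 126 out of 365
Tax = $2178000 × 0.8% × 126/365 = $6014.8603

$6014.86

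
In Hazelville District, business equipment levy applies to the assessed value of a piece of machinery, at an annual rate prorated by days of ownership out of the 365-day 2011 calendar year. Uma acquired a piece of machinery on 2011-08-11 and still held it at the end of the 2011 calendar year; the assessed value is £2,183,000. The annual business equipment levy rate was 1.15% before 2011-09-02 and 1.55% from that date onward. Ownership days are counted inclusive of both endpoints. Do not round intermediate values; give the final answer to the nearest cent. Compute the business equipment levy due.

£12,730.18

2011-08-11 to 2011-09-01: 22 days at 1.15% → £2,183,000 × 1.15% × 22/365 = £1,513.1479
2011-09-02 to 2011-12-31: 121 days at 1.55% → £2,183,000 × 1.55% × 121/365 = £11,217.0315
Total = £12,730.1795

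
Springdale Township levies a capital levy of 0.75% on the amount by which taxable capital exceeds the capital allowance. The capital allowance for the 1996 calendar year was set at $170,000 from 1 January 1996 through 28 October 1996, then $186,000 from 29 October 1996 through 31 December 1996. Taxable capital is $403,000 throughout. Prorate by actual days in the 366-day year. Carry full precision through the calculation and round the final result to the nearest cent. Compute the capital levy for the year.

1 January – 28 October 1996: 302 days, exemption $170,000 → ($403,000 − $170,000) × 0.75% × 302/366 = $1,441.9262
29 October – 31 December 1996: 64 days, exemption $186,000 → ($403,000 − $186,000) × 0.75% × 64/366 = $284.5902
Total = $1,726.5164

$1,726.52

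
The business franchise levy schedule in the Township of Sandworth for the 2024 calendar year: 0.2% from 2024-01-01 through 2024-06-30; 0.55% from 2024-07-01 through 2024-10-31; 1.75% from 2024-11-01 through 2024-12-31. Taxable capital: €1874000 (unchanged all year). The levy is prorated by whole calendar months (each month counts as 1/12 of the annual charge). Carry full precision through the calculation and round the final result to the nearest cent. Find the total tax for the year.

2024-01-01 to 2024-06-30: 6 months at 0.2% → €1874000 × 0.2% × 6/12 = €1874.0000
2024-07-01 to 2024-10-31: 4 months at 0.55% → €1874000 × 0.55% × 4/12 = €3435.6667
2024-11-01 to 2024-12-31: 2 months at 1.75% → €1874000 × 1.75% × 2/12 = €5465.8333
Total = €10775.5000

€10775.50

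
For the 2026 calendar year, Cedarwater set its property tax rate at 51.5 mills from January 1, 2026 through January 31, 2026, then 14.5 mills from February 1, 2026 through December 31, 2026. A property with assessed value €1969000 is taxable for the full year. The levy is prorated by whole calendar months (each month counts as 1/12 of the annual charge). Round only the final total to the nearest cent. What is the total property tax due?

January 1 – January 31, 2026: 1 month at 51.5 mills → €1969000 × 5.15% × 1/12 = €8450.2917
February 1 – December 31, 2026: 11 months at 14.5 mills → €1969000 × 1.45% × 11/12 = €26171.2917
Total = €34621.5833

€34621.58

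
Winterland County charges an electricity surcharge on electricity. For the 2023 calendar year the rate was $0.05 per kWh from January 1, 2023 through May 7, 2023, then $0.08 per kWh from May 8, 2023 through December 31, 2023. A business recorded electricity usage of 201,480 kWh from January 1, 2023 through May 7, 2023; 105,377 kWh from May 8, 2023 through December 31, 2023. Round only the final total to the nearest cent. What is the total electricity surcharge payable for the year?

$18,504.16

January 1 – May 7, 2023: 201,480 kWh at $0.05/kWh → $10,074.00
May 8 – December 31, 2023: 105,377 kWh at $0.08/kWh → $8,430.16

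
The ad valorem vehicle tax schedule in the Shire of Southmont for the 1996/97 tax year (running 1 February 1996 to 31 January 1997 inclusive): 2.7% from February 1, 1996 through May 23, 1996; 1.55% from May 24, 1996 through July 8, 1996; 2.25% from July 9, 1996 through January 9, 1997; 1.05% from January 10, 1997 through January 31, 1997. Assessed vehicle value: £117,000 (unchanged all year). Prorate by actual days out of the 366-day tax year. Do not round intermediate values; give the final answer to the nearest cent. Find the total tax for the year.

£2,607.73

February 1 – May 23, 1996: 113 days at 2.7% → £117,000 × 2.7% × 113/366 = £975.3197
May 24 – July 8, 1996: 46 days at 1.55% → £117,000 × 1.55% × 46/366 = £227.9262
July 9, 1996 – January 9, 1997: 185 days at 2.25% → £117,000 × 2.25% × 185/366 = £1,330.6352
January 10 – January 31, 1997: 22 days at 1.05% → £117,000 × 1.05% × 22/366 = £73.8443
Total = £2,607.7254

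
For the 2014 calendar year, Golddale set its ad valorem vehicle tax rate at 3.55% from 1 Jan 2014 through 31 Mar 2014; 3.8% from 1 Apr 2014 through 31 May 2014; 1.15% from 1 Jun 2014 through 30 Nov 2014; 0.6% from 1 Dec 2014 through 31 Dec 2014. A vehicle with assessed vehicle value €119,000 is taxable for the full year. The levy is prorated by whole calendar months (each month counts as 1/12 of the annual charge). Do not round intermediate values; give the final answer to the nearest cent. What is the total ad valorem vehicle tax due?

1 Jan – 31 Mar 2014: 3 months at 3.55% → €119,000 × 3.55% × 3/12 = €1,056.1250
1 Apr – 31 May 2014: 2 months at 3.8% → €119,000 × 3.8% × 2/12 = €753.6667
1 Jun – 30 Nov 2014: 6 months at 1.15% → €119,000 × 1.15% × 6/12 = €684.2500
1 Dec – 31 Dec 2014: 1 month at 0.6% → €119,000 × 0.6% × 1/12 = €59.5000
Total = €2,553.5417

€2,553.54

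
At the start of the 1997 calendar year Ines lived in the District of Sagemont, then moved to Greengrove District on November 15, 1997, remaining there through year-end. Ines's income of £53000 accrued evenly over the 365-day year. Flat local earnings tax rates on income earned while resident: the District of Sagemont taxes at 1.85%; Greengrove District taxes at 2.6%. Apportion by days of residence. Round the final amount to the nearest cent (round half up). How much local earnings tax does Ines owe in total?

The District of Sagemont, January 1 – November 14, 1997: 318 days → £53000 × 1.85% × 318/365 = £854.2438
Greengrove District, November 15 – December 31, 1997: 47 days → £53000 × 2.6% × 47/365 = £177.4411
Total = £1031.6849

£1031.68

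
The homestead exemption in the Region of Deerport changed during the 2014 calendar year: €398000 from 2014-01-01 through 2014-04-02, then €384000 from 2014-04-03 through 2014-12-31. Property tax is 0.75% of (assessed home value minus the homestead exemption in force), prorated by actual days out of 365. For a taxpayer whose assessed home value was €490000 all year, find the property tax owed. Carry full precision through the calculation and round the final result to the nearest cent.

€768.53

2014-01-01 to 2014-04-02: 92 days, exemption €398000 → (€490000 − €398000) × 0.75% × 92/365 = €173.9178
2014-04-03 to 2014-12-31: 273 days, exemption €384000 → (€490000 − €384000) × 0.75% × 273/365 = €594.6164
Total = €768.5342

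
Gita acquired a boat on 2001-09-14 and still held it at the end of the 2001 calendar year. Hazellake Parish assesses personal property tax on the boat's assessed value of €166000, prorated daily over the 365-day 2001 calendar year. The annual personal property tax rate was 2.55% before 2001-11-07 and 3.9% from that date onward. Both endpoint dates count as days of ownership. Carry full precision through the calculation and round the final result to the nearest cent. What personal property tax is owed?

€1601.79

2001-09-14 to 2001-11-06: 54 days at 2.55% → €166000 × 2.55% × 54/365 = €626.2521
2001-11-07 to 2001-12-31: 55 days at 3.9% → €166000 × 3.9% × 55/365 = €975.5342
Total = €1601.7863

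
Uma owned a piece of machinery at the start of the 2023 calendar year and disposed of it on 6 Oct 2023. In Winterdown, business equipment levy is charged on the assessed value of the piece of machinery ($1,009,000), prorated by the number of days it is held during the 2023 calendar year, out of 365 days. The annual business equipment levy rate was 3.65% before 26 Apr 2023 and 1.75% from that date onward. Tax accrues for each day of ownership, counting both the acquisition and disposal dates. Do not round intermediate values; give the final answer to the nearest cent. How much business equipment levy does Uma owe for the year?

1 Jan – 25 Apr 2023: 115 days at 3.65% → $1,009,000 × 3.65% × 115/365 = $11,603.5000
26 Apr – 6 Oct 2023: 164 days at 1.75% → $1,009,000 × 1.75% × 164/365 = $7,933.7808
Total = $19,537.2808

$19,537.28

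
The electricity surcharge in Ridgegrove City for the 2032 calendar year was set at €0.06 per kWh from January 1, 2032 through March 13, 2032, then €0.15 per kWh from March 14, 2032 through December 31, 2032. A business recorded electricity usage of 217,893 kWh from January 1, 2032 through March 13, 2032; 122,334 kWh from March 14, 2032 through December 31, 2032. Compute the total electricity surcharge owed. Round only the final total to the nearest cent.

January 1 – March 13, 2032: 217,893 kWh at €0.06/kWh → €13,073.58
March 14 – December 31, 2032: 122,334 kWh at €0.15/kWh → €18,350.10

€31,423.68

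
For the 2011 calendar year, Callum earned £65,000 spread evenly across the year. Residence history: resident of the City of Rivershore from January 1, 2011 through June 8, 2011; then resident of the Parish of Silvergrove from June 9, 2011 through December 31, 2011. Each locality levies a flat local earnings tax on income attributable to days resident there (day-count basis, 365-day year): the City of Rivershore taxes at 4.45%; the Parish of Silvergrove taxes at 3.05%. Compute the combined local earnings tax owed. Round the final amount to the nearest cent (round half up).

The City of Rivershore, January 1 – June 8, 2011: 159 days → £65,000 × 4.45% × 159/365 = £1,260.0205
The Parish of Silvergrove, June 9 – December 31, 2011: 206 days → £65,000 × 3.05% × 206/365 = £1,118.8904
Total = £2,378.9110

£2,378.91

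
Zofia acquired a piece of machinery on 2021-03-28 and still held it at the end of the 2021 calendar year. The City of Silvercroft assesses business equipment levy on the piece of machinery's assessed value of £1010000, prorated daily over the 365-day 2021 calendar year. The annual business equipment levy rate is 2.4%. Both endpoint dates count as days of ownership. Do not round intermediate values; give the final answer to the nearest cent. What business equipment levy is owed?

Days held (2021-03-28 to 2021-12-31): 279 out of 365
Tax = £1010000 × 2.4% × 279/365 = £18528.6575

£18528.66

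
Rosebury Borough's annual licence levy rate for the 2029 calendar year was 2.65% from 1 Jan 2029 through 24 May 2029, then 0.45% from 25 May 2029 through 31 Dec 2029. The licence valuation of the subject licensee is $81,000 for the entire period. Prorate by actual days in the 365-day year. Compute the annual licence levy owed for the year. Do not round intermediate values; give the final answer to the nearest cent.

$1,067.54

1 Jan – 24 May 2029: 144 days at 2.65% → $81,000 × 2.65% × 144/365 = $846.8384
25 May – 31 Dec 2029: 221 days at 0.45% → $81,000 × 0.45% × 221/365 = $220.6973
Total = $1,067.5356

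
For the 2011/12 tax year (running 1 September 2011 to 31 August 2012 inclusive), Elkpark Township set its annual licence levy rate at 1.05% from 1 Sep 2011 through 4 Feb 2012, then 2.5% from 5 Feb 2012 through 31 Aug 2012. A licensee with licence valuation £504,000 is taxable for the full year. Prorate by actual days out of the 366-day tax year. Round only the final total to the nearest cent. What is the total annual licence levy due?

1 Sep 2011 – 4 Feb 2012: 157 days at 1.05% → £504,000 × 1.05% × 157/366 = £2,270.0656
5 Feb – 31 Aug 2012: 209 days at 2.5% → £504,000 × 2.5% × 209/366 = £7,195.0820
Total = £9,465.1475

£9,465.15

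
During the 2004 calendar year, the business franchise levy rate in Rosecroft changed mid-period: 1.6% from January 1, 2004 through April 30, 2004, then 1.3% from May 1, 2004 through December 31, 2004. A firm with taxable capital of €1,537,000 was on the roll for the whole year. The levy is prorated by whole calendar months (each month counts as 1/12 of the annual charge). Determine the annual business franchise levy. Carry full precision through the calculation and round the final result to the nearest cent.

January 1 – April 30, 2004: 4 months at 1.6% → €1,537,000 × 1.6% × 4/12 = €8,197.3333
May 1 – December 31, 2004: 8 months at 1.3% → €1,537,000 × 1.3% × 8/12 = €13,320.6667
Total = €21,518.0000

€21,518.00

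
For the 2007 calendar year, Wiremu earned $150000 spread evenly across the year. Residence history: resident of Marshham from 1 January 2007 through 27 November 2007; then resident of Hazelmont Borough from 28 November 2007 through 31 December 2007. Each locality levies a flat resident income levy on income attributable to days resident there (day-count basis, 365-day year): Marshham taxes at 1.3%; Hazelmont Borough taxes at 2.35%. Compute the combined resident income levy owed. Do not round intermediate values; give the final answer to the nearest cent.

Marshham, 1 January – 27 November 2007: 331 days → $150000 × 1.3% × 331/365 = $1768.3562
Hazelmont Borough, 28 November – 31 December 2007: 34 days → $150000 × 2.35% × 34/365 = $328.3562
Total = $2096.7123

$2096.71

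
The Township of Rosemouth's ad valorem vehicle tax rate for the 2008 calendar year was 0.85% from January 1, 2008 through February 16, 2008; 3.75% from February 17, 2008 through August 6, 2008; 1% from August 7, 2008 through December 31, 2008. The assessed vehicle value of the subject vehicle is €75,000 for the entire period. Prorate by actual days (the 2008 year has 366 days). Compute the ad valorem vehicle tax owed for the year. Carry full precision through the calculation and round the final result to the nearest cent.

January 1 – February 16, 2008: 47 days at 0.85% → €75,000 × 0.85% × 47/366 = €81.8648
February 17 – August 6, 2008: 172 days at 3.75% → €75,000 × 3.75% × 172/366 = €1,321.7213
August 7 – December 31, 2008: 147 days at 1% → €75,000 × 1% × 147/366 = €301.2295
Total = €1,704.8156

€1,704.82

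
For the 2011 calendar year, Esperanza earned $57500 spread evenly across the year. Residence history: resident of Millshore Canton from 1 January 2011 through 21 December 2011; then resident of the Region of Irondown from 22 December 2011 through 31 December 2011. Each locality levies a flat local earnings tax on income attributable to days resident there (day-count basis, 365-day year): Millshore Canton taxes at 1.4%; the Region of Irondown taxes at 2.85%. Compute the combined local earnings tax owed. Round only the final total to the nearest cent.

$827.84

Millshore Canton, 1 January – 21 December 2011: 355 days → $57500 × 1.4% × 355/365 = $782.9452
The Region of Irondown, 22 December – 31 December 2011: 10 days → $57500 × 2.85% × 10/365 = $44.8973
Total = $827.8425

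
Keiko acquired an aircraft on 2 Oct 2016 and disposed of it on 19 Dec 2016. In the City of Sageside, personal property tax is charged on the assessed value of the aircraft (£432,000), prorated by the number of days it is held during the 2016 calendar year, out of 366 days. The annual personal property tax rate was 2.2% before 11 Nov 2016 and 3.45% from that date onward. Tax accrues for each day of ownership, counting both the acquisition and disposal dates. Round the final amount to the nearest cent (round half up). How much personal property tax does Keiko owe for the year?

2 Oct – 10 Nov 2016: 40 days at 2.2% → £432,000 × 2.2% × 40/366 = £1,038.6885
11 Nov – 19 Dec 2016: 39 days at 3.45% → £432,000 × 3.45% × 39/366 = £1,588.1311
Total = £2,626.8197

£2,626.82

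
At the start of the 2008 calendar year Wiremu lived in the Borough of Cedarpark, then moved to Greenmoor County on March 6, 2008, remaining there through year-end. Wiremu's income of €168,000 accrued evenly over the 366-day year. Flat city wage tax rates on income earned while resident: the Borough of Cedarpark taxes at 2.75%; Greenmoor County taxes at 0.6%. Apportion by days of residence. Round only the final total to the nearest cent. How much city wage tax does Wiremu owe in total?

€1,649.48

The Borough of Cedarpark, January 1 – March 5, 2008: 65 days → €168,000 × 2.75% × 65/366 = €820.4918
Greenmoor County, March 6 – December 31, 2008: 301 days → €168,000 × 0.6% × 301/366 = €828.9836
Total = €1,649.4754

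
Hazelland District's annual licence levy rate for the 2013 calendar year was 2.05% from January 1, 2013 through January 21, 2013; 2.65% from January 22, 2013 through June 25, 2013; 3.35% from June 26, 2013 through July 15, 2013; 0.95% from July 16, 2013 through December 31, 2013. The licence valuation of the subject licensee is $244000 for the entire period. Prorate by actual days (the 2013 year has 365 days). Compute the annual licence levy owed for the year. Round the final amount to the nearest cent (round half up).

January 1 – January 21, 2013: 21 days at 2.05% → $244000 × 2.05% × 21/365 = $287.7863
January 22 – June 25, 2013: 155 days at 2.65% → $244000 × 2.65% × 155/365 = $2745.8356
June 26 – July 15, 2013: 20 days at 3.35% → $244000 × 3.35% × 20/365 = $447.8904
July 16 – December 31, 2013: 169 days at 0.95% → $244000 × 0.95% × 169/365 = $1073.2658
Total = $4554.7781

$4554.78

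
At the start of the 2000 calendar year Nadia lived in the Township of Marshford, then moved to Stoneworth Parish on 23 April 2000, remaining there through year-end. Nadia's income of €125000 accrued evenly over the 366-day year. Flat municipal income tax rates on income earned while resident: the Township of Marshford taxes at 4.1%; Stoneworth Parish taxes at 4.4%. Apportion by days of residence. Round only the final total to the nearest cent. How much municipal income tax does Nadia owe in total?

The Township of Marshford, 1 January – 22 April 2000: 113 days → €125000 × 4.1% × 113/366 = €1582.3087
Stoneworth Parish, 23 April – 31 December 2000: 253 days → €125000 × 4.4% × 253/366 = €3801.9126
Total = €5384.2213

€5384.22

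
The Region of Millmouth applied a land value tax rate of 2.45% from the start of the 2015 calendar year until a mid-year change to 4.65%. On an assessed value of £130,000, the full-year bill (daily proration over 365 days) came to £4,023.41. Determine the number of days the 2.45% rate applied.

258 days

Let d = days at the first rate; then 365 − d days at the second rate.
£130,000 × [2.45%·d + 4.65%·(365−d)] / 365 = £4,023.41
Solving gives d = 258, so the new rate took effect on 16 September 2015.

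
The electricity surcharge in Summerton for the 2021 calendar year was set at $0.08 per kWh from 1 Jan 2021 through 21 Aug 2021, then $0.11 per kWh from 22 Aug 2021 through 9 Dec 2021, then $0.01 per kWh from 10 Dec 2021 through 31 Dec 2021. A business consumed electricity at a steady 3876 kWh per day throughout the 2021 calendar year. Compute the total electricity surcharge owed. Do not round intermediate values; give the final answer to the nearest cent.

$120000.96

1 Jan – 21 Aug 2021: 233 days × 3876 kWh/day = 903,108 kWh at $0.08/kWh → $72248.64
22 Aug – 9 Dec 2021: 110 days × 3876 kWh/day = 426,360 kWh at $0.11/kWh → $46899.60
10 Dec – 31 Dec 2021: 22 days × 3876 kWh/day = 85,272 kWh at $0.01/kWh → $852.72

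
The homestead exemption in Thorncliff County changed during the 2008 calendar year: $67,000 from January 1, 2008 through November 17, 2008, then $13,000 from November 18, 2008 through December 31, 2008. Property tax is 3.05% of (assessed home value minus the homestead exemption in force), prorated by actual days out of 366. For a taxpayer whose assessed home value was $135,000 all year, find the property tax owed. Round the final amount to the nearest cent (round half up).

$2,272.00

January 1 – November 17, 2008: 322 days, exemption $67,000 → ($135,000 − $67,000) × 3.05% × 322/366 = $1,824.6667
November 18 – December 31, 2008: 44 days, exemption $13,000 → ($135,000 − $13,000) × 3.05% × 44/366 = $447.3333
Total = $2,272.0000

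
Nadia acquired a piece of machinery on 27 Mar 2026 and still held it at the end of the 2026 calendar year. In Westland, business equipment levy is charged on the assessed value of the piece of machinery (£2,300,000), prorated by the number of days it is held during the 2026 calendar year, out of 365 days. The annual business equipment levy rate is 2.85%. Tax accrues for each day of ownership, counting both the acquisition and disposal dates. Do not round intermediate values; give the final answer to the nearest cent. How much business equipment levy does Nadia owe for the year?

Days held (27 Mar – 31 Dec 2026): 280 out of 365
Tax = £2,300,000 × 2.85% × 280/365 = £50,284.9315

£50,284.93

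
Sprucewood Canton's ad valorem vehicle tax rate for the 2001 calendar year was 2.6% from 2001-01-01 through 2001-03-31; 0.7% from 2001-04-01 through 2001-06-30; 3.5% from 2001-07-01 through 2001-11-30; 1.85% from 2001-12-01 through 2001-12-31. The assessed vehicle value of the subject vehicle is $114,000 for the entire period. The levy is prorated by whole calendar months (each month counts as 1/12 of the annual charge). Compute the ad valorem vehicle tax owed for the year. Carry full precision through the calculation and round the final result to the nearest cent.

2001-01-01 to 2001-03-31: 3 months at 2.6% → $114,000 × 2.6% × 3/12 = $741.0000
2001-04-01 to 2001-06-30: 3 months at 0.7% → $114,000 × 0.7% × 3/12 = $199.5000
2001-07-01 to 2001-11-30: 5 months at 3.5% → $114,000 × 3.5% × 5/12 = $1,662.5000
2001-12-01 to 2001-12-31: 1 month at 1.85% → $114,000 × 1.85% × 1/12 = $175.7500
Total = $2,778.7500

$2,778.75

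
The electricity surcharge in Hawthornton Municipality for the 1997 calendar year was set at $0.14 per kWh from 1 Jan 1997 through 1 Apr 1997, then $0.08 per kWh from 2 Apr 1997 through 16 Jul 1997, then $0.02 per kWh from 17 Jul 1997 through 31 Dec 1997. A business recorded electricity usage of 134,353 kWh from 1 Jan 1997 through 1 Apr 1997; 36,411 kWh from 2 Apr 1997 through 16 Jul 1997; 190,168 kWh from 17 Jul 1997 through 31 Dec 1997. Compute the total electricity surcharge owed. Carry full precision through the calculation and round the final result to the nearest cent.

$25,525.66

1 Jan – 1 Apr 1997: 134,353 kWh at $0.14/kWh → $18,809.42
2 Apr – 16 Jul 1997: 36,411 kWh at $0.08/kWh → $2,912.88
17 Jul – 31 Dec 1997: 190,168 kWh at $0.02/kWh → $3,803.36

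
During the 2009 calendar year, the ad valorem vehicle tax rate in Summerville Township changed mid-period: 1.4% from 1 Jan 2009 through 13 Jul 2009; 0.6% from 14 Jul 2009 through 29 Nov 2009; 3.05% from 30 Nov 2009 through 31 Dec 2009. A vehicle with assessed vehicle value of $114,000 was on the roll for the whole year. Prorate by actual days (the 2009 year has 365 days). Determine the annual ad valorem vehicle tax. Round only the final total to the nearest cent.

1 Jan – 13 Jul 2009: 194 days at 1.4% → $114,000 × 1.4% × 194/365 = $848.2849
14 Jul – 29 Nov 2009: 139 days at 0.6% → $114,000 × 0.6% × 139/365 = $260.4822
30 Nov – 31 Dec 2009: 32 days at 3.05% → $114,000 × 3.05% × 32/365 = $304.8329
Total = $1,413.6000

$1,413.60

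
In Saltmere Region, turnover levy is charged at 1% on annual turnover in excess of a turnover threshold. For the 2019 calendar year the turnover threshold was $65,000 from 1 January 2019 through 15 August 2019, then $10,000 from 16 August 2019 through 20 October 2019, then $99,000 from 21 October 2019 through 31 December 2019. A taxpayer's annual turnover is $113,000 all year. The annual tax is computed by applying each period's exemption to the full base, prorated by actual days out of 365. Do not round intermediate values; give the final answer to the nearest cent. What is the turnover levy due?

1 January – 15 August 2019: 227 days, exemption $65,000 → ($113,000 − $65,000) × 1% × 227/365 = $298.5205
16 August – 20 October 2019: 66 days, exemption $10,000 → ($113,000 − $10,000) × 1% × 66/365 = $186.2466
21 October – 31 December 2019: 72 days, exemption $99,000 → ($113,000 − $99,000) × 1% × 72/365 = $27.6164
Total = $512.3836

$512.38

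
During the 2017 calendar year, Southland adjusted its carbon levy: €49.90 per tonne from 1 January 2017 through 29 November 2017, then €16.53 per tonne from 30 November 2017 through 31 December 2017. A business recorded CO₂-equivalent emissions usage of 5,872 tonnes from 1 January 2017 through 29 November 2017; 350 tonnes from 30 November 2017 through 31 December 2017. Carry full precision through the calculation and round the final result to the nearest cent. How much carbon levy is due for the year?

€298,798.30

1 January – 29 November 2017: 5,872 tonnes at €49.90/tonne → €293,012.80
30 November – 31 December 2017: 350 tonnes at €16.53/tonne → €5,785.50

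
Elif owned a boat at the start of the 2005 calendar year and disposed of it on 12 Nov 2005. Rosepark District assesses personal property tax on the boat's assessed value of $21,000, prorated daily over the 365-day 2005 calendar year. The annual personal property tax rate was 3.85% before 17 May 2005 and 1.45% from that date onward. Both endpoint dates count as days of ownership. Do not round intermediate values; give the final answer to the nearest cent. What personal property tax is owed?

1 Jan – 16 May 2005: 136 days at 3.85% → $21,000 × 3.85% × 136/365 = $301.2493
17 May – 12 Nov 2005: 180 days at 1.45% → $21,000 × 1.45% × 180/365 = $150.1644
Total = $451.4137

$451.41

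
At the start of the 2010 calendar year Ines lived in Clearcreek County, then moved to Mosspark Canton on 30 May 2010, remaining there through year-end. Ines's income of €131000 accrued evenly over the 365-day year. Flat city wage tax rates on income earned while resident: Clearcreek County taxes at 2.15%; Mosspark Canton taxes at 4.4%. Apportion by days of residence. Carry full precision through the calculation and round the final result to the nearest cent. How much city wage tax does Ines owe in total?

€4560.77

Clearcreek County, 1 Jan – 29 May 2010: 149 days → €131000 × 2.15% × 149/365 = €1149.7493
Mosspark Canton, 30 May – 31 Dec 2010: 216 days → €131000 × 4.4% × 216/365 = €3411.0247
Total = €4560.7740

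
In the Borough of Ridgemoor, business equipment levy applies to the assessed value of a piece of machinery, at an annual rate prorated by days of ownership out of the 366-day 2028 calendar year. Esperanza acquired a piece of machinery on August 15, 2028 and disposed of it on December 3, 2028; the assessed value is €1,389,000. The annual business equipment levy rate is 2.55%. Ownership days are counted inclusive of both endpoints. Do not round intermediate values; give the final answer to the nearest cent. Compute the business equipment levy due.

€10,741.98

Days held (August 15 – December 3, 2028): 111 out of 366
Tax = €1,389,000 × 2.55% × 111/366 = €10,741.9795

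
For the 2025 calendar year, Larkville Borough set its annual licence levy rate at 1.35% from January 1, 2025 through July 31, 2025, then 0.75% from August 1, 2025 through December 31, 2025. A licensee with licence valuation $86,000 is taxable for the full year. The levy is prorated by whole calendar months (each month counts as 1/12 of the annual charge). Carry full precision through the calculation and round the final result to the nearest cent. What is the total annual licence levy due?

$946.00

January 1 – July 31, 2025: 7 months at 1.35% → $86,000 × 1.35% × 7/12 = $677.2500
August 1 – December 31, 2025: 5 months at 0.75% → $86,000 × 0.75% × 5/12 = $268.7500
Total = $946.0000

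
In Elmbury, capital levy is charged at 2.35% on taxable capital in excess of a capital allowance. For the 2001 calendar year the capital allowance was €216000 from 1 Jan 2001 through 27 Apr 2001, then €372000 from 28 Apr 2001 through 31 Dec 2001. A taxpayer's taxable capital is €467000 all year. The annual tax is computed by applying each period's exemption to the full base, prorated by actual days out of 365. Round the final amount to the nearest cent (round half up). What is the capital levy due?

€3407.63

1 Jan – 27 Apr 2001: 117 days, exemption €216000 → (€467000 − €216000) × 2.35% × 117/365 = €1890.7521
28 Apr – 31 Dec 2001: 248 days, exemption €372000 → (€467000 − €372000) × 2.35% × 248/365 = €1516.8767
Total = €3407.6288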